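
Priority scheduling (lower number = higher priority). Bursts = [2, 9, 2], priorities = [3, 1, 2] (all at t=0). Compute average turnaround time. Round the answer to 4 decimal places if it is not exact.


Sort by priority (ascending = highest first):
Order: [(1, 9), (2, 2), (3, 2)]
Completion times:
  Priority 1, burst=9, C=9
  Priority 2, burst=2, C=11
  Priority 3, burst=2, C=13
Average turnaround = 33/3 = 11.0

11.0


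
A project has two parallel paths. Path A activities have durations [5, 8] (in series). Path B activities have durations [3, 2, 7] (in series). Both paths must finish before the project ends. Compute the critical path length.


Path A total = 5 + 8 = 13
Path B total = 3 + 2 + 7 = 12
Critical path = longest path = max(13, 12) = 13

13


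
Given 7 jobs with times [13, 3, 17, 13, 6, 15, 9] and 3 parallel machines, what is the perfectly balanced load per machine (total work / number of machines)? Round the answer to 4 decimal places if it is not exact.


Total processing time = 13 + 3 + 17 + 13 + 6 + 15 + 9 = 76
Number of machines = 3
Ideal balanced load = 76 / 3 = 25.3333

25.3333


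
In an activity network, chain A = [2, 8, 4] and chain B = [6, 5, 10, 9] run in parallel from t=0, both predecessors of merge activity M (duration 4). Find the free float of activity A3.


ES(A3) = sum of predecessors on chain A = 10
EF(A3) = ES + duration = 10 + 4 = 14
Successor of A3 is M. ES(M) = max(sum(A), sum(B)) = max(14, 30) = 30
Free float = ES(successor) - EF(current) = 30 - 14 = 16

16


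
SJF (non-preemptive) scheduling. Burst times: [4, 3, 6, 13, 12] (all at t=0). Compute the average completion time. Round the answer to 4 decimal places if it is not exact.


SJF order (ascending): [3, 4, 6, 12, 13]
Completion times:
  Job 1: burst=3, C=3
  Job 2: burst=4, C=7
  Job 3: burst=6, C=13
  Job 4: burst=12, C=25
  Job 5: burst=13, C=38
Average completion = 86/5 = 17.2

17.2


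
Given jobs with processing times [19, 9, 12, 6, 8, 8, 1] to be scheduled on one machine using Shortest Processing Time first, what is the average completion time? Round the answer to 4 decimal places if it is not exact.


Sort jobs by processing time (SPT order): [1, 6, 8, 8, 9, 12, 19]
Compute completion times sequentially:
  Job 1: processing = 1, completes at 1
  Job 2: processing = 6, completes at 7
  Job 3: processing = 8, completes at 15
  Job 4: processing = 8, completes at 23
  Job 5: processing = 9, completes at 32
  Job 6: processing = 12, completes at 44
  Job 7: processing = 19, completes at 63
Sum of completion times = 185
Average completion time = 185/7 = 26.4286

26.4286


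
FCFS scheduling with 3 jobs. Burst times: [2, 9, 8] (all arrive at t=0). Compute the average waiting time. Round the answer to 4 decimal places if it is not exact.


FCFS order (as given): [2, 9, 8]
Waiting times:
  Job 1: wait = 0
  Job 2: wait = 2
  Job 3: wait = 11
Sum of waiting times = 13
Average waiting time = 13/3 = 4.3333

4.3333


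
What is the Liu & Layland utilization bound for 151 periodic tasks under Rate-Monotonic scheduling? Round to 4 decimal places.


Compute 2^(1/151) = 1.0046009306
Subtract 1: 1.0046009306 - 1 = 0.0046009306
Multiply by n: 151 * 0.0046009306 = 0.6947405206
Round to 4 dp: 0.6947

0.6947


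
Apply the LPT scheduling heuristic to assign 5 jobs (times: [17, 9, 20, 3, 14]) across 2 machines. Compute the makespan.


Sort jobs in decreasing order (LPT): [20, 17, 14, 9, 3]
Assign each job to the least loaded machine:
  Machine 1: jobs [20, 9, 3], load = 32
  Machine 2: jobs [17, 14], load = 31
Makespan = max load = 32

32


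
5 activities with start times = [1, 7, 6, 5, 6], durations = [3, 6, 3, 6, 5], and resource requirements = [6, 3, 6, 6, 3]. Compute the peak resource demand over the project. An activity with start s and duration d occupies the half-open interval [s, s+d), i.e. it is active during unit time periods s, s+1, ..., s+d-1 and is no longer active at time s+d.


Each activity i is active on [start_i, start_i + duration_i).
Compute total resource usage per time slot:
  t=0: active resources = [], total = 0
  t=1: active resources = [6], total = 6
  t=2: active resources = [6], total = 6
  t=3: active resources = [6], total = 6
  t=4: active resources = [], total = 0
  t=5: active resources = [6], total = 6
  t=6: active resources = [6, 6, 3], total = 15
  t=7: active resources = [3, 6, 6, 3], total = 18
  t=8: active resources = [3, 6, 6, 3], total = 18
  t=9: active resources = [3, 6, 3], total = 12
  t=10: active resources = [3, 6, 3], total = 12
  t=11: active resources = [3], total = 3
  t=12: active resources = [3], total = 3
Peak resource demand = 18

18


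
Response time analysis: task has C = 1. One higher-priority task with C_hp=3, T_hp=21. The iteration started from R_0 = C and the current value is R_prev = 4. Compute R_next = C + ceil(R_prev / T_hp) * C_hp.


R_next = C + ceil(R_prev / T_hp) * C_hp
ceil(4 / 21) = ceil(0.1905) = 1
Interference = 1 * 3 = 3
R_next = 1 + 3 = 4
R_next = R_prev, so the iteration has converged (response time = 4).

4


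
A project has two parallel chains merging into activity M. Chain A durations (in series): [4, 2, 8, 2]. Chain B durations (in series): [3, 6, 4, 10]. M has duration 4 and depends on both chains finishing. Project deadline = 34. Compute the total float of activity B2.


Forward pass: ES(B2) = sum of predecessors on chain B = 3
EF = ES + duration = 3 + 6 = 9
Backward pass: LF(M) = deadline = 34; LS(M) = 34 - 4 = 30
LF(B2) = LS(M) - sum(successors on chain B) = 30 - 14 = 16
LS = LF - duration = 16 - 6 = 10
Total float = LS - ES = 10 - 3 = 7

7


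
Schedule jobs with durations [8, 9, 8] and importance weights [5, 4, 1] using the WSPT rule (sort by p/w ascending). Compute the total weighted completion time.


Compute p/w ratios and sort ascending (WSPT): [(8, 5), (9, 4), (8, 1)]
Compute weighted completion times:
  Job (p=8,w=5): C=8, w*C=5*8=40
  Job (p=9,w=4): C=17, w*C=4*17=68
  Job (p=8,w=1): C=25, w*C=1*25=25
Total weighted completion time = 133

133


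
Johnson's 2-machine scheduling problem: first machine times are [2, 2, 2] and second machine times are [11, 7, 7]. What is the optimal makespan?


Apply Johnson's rule:
  Group 1 (a <= b): [(1, 2, 11), (2, 2, 7), (3, 2, 7)]
  Group 2 (a > b): []
Optimal job order: [1, 2, 3]
Schedule:
  Job 1: M1 done at 2, M2 done at 13
  Job 2: M1 done at 4, M2 done at 20
  Job 3: M1 done at 6, M2 done at 27
Makespan = 27

27


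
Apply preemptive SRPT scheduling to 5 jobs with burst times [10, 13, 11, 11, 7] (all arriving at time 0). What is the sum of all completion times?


Since all jobs arrive at t=0, SRPT equals SPT ordering.
SPT order: [7, 10, 11, 11, 13]
Completion times:
  Job 1: p=7, C=7
  Job 2: p=10, C=17
  Job 3: p=11, C=28
  Job 4: p=11, C=39
  Job 5: p=13, C=52
Total completion time = 7 + 17 + 28 + 39 + 52 = 143

143


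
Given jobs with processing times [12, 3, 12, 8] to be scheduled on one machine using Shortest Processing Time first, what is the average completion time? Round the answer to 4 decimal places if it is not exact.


Sort jobs by processing time (SPT order): [3, 8, 12, 12]
Compute completion times sequentially:
  Job 1: processing = 3, completes at 3
  Job 2: processing = 8, completes at 11
  Job 3: processing = 12, completes at 23
  Job 4: processing = 12, completes at 35
Sum of completion times = 72
Average completion time = 72/4 = 18.0

18.0


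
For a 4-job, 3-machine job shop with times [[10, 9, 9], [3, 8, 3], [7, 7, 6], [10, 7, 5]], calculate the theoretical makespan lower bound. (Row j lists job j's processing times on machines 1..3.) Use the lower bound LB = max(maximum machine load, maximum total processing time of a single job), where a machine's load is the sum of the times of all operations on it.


Machine loads:
  Machine 1: 10 + 3 + 7 + 10 = 30
  Machine 2: 9 + 8 + 7 + 7 = 31
  Machine 3: 9 + 3 + 6 + 5 = 23
Max machine load = 31
Job totals:
  Job 1: 28
  Job 2: 14
  Job 3: 20
  Job 4: 22
Max job total = 28
Lower bound = max(31, 28) = 31

31


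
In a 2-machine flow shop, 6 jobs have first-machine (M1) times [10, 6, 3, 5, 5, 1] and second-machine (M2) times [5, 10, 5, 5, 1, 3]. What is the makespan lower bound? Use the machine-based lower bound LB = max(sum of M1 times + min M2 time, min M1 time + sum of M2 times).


LB1 = sum(M1 times) + min(M2 times) = 30 + 1 = 31
LB2 = min(M1 times) + sum(M2 times) = 1 + 29 = 30
Lower bound = max(LB1, LB2) = max(31, 30) = 31

31


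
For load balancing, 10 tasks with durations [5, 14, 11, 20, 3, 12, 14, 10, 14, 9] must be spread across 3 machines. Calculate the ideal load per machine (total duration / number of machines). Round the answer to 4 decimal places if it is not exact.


Total processing time = 5 + 14 + 11 + 20 + 3 + 12 + 14 + 10 + 14 + 9 = 112
Number of machines = 3
Ideal balanced load = 112 / 3 = 37.3333

37.3333


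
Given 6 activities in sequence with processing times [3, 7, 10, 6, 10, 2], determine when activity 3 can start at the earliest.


Activity 3 starts after activities 1 through 2 complete.
Predecessor durations: [3, 7]
ES = 3 + 7 = 10

10


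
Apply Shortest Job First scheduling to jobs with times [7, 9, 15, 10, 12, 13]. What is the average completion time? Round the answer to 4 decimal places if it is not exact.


SJF order (ascending): [7, 9, 10, 12, 13, 15]
Completion times:
  Job 1: burst=7, C=7
  Job 2: burst=9, C=16
  Job 3: burst=10, C=26
  Job 4: burst=12, C=38
  Job 5: burst=13, C=51
  Job 6: burst=15, C=66
Average completion = 204/6 = 34.0

34.0


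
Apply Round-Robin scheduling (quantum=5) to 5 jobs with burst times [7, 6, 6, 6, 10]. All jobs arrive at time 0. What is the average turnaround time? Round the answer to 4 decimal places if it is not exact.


Time quantum = 5
Execution trace:
  J1 runs 5 units, time = 5
  J2 runs 5 units, time = 10
  J3 runs 5 units, time = 15
  J4 runs 5 units, time = 20
  J5 runs 5 units, time = 25
  J1 runs 2 units, time = 27
  J2 runs 1 units, time = 28
  J3 runs 1 units, time = 29
  J4 runs 1 units, time = 30
  J5 runs 5 units, time = 35
Finish times: [27, 28, 29, 30, 35]
Average turnaround = 149/5 = 29.8

29.8


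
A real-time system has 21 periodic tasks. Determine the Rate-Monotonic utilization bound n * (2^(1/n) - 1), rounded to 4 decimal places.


Compute 2^(1/21) = 1.0335577830
Subtract 1: 1.0335577830 - 1 = 0.0335577830
Multiply by n: 21 * 0.0335577830 = 0.7047134430
Round to 4 dp: 0.7047

0.7047


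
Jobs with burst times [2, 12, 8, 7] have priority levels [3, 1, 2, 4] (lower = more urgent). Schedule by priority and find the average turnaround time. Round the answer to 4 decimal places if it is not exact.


Sort by priority (ascending = highest first):
Order: [(1, 12), (2, 8), (3, 2), (4, 7)]
Completion times:
  Priority 1, burst=12, C=12
  Priority 2, burst=8, C=20
  Priority 3, burst=2, C=22
  Priority 4, burst=7, C=29
Average turnaround = 83/4 = 20.75

20.75


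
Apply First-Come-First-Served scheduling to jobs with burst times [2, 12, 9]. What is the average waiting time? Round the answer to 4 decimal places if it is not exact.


FCFS order (as given): [2, 12, 9]
Waiting times:
  Job 1: wait = 0
  Job 2: wait = 2
  Job 3: wait = 14
Sum of waiting times = 16
Average waiting time = 16/3 = 5.3333

5.3333


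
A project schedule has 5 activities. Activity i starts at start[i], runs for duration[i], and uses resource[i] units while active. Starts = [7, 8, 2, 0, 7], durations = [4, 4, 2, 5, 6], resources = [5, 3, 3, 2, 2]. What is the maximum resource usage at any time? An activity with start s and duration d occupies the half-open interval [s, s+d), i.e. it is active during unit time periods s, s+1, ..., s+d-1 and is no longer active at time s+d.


Each activity i is active on [start_i, start_i + duration_i).
Compute total resource usage per time slot:
  t=0: active resources = [2], total = 2
  t=1: active resources = [2], total = 2
  t=2: active resources = [3, 2], total = 5
  t=3: active resources = [3, 2], total = 5
  t=4: active resources = [2], total = 2
  t=5: active resources = [], total = 0
  t=6: active resources = [], total = 0
  t=7: active resources = [5, 2], total = 7
  t=8: active resources = [5, 3, 2], total = 10
  t=9: active resources = [5, 3, 2], total = 10
  t=10: active resources = [5, 3, 2], total = 10
  t=11: active resources = [3, 2], total = 5
  t=12: active resources = [2], total = 2
Peak resource demand = 10

10


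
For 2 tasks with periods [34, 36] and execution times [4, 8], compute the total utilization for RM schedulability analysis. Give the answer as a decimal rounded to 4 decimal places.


Compute individual utilizations (exact fractions):
  Task 1: C/T = 4/34 = 2/17 (approx. 0.1176)
  Task 2: C/T = 8/36 = 2/9 (approx. 0.2222)
Total utilization U = 2/17 + 2/9 = 52/153
Rounded to 4 decimal places: U = 0.3399
RM (Liu & Layland) bound for 2 tasks = 0.828427; compare with U = 52/153 (approx. 0.339869)
U <= bound, so schedulable by RM sufficient condition.

0.3399


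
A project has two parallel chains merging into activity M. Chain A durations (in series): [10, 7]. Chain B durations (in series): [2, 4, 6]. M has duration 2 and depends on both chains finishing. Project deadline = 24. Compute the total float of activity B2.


Forward pass: ES(B2) = sum of predecessors on chain B = 2
EF = ES + duration = 2 + 4 = 6
Backward pass: LF(M) = deadline = 24; LS(M) = 24 - 2 = 22
LF(B2) = LS(M) - sum(successors on chain B) = 22 - 6 = 16
LS = LF - duration = 16 - 4 = 12
Total float = LS - ES = 12 - 2 = 10

10


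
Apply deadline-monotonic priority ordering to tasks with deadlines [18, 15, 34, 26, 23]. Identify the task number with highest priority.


Sort tasks by relative deadline (ascending):
  Task 2: deadline = 15
  Task 1: deadline = 18
  Task 5: deadline = 23
  Task 4: deadline = 26
  Task 3: deadline = 34
Priority order (highest first): [2, 1, 5, 4, 3]
Highest priority task = 2

2


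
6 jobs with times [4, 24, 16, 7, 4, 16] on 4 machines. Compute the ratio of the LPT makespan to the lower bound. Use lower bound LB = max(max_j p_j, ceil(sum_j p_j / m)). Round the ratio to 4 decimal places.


LPT order: [24, 16, 16, 7, 4, 4]
Machine loads after assignment: [24, 16, 16, 15]
LPT makespan = 24
Lower bound = max(max_job, ceil(total/4)) = max(24, 18) = 24
Ratio = 24 / 24 = 1.0

1.0


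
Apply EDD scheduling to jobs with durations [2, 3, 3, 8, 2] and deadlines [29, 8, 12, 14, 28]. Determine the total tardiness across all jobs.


Sort by due date (EDD order): [(3, 8), (3, 12), (8, 14), (2, 28), (2, 29)]
Compute completion times and tardiness:
  Job 1: p=3, d=8, C=3, tardiness=max(0,3-8)=0
  Job 2: p=3, d=12, C=6, tardiness=max(0,6-12)=0
  Job 3: p=8, d=14, C=14, tardiness=max(0,14-14)=0
  Job 4: p=2, d=28, C=16, tardiness=max(0,16-28)=0
  Job 5: p=2, d=29, C=18, tardiness=max(0,18-29)=0
Total tardiness = 0

0


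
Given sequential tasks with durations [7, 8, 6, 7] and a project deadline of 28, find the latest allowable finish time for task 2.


LF(activity 2) = deadline - sum of successor durations
Successors: activities 3 through 4 with durations [6, 7]
Sum of successor durations = 13
LF = 28 - 13 = 15

15


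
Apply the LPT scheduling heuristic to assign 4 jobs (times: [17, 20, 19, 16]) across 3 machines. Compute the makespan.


Sort jobs in decreasing order (LPT): [20, 19, 17, 16]
Assign each job to the least loaded machine:
  Machine 1: jobs [20], load = 20
  Machine 2: jobs [19], load = 19
  Machine 3: jobs [17, 16], load = 33
Makespan = max load = 33

33


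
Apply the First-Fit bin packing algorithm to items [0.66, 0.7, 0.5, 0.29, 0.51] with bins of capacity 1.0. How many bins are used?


Place items sequentially using First-Fit:
  Item 0.66 -> new Bin 1
  Item 0.7 -> new Bin 2
  Item 0.5 -> new Bin 3
  Item 0.29 -> Bin 1 (now 0.95)
  Item 0.51 -> new Bin 4
Total bins used = 4

4


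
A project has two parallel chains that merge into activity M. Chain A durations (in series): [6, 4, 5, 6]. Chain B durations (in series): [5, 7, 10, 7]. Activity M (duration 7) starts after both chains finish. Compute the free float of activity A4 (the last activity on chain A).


ES(A4) = sum of predecessors on chain A = 15
EF(A4) = ES + duration = 15 + 6 = 21
Successor of A4 is M. ES(M) = max(sum(A), sum(B)) = max(21, 29) = 29
Free float = ES(successor) - EF(current) = 29 - 21 = 8

8


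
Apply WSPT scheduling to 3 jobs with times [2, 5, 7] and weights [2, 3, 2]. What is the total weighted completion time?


Compute p/w ratios and sort ascending (WSPT): [(2, 2), (5, 3), (7, 2)]
Compute weighted completion times:
  Job (p=2,w=2): C=2, w*C=2*2=4
  Job (p=5,w=3): C=7, w*C=3*7=21
  Job (p=7,w=2): C=14, w*C=2*14=28
Total weighted completion time = 53

53


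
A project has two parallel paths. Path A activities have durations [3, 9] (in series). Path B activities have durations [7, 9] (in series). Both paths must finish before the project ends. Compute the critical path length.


Path A total = 3 + 9 = 12
Path B total = 7 + 9 = 16
Critical path = longest path = max(12, 16) = 16

16


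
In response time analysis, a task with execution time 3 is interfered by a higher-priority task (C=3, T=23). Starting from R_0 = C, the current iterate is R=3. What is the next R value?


R_next = C + ceil(R_prev / T_hp) * C_hp
ceil(3 / 23) = ceil(0.1304) = 1
Interference = 1 * 3 = 3
R_next = 3 + 3 = 6

6


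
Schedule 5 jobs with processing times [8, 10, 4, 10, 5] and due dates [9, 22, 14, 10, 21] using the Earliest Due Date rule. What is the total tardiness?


Sort by due date (EDD order): [(8, 9), (10, 10), (4, 14), (5, 21), (10, 22)]
Compute completion times and tardiness:
  Job 1: p=8, d=9, C=8, tardiness=max(0,8-9)=0
  Job 2: p=10, d=10, C=18, tardiness=max(0,18-10)=8
  Job 3: p=4, d=14, C=22, tardiness=max(0,22-14)=8
  Job 4: p=5, d=21, C=27, tardiness=max(0,27-21)=6
  Job 5: p=10, d=22, C=37, tardiness=max(0,37-22)=15
Total tardiness = 37

37


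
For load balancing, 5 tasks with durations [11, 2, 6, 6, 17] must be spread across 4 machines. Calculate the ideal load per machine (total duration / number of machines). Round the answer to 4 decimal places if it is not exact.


Total processing time = 11 + 2 + 6 + 6 + 17 = 42
Number of machines = 4
Ideal balanced load = 42 / 4 = 10.5

10.5


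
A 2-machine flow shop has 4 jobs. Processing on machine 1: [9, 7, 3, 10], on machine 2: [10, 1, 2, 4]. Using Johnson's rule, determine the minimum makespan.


Apply Johnson's rule:
  Group 1 (a <= b): [(1, 9, 10)]
  Group 2 (a > b): [(4, 10, 4), (3, 3, 2), (2, 7, 1)]
Optimal job order: [1, 4, 3, 2]
Schedule:
  Job 1: M1 done at 9, M2 done at 19
  Job 4: M1 done at 19, M2 done at 23
  Job 3: M1 done at 22, M2 done at 25
  Job 2: M1 done at 29, M2 done at 30
Makespan = 30

30


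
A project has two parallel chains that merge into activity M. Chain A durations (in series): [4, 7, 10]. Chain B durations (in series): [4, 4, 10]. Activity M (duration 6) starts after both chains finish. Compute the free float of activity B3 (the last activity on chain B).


ES(B3) = sum of predecessors on chain B = 8
EF(B3) = ES + duration = 8 + 10 = 18
Successor of B3 is M. ES(M) = max(sum(A), sum(B)) = max(21, 18) = 21
Free float = ES(successor) - EF(current) = 21 - 18 = 3

3


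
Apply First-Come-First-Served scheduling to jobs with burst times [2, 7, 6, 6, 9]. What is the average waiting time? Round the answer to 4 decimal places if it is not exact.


FCFS order (as given): [2, 7, 6, 6, 9]
Waiting times:
  Job 1: wait = 0
  Job 2: wait = 2
  Job 3: wait = 9
  Job 4: wait = 15
  Job 5: wait = 21
Sum of waiting times = 47
Average waiting time = 47/5 = 9.4

9.4


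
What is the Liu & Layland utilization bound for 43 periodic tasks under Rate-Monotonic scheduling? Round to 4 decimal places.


Compute 2^(1/43) = 1.0162503252
Subtract 1: 1.0162503252 - 1 = 0.0162503252
Multiply by n: 43 * 0.0162503252 = 0.6987639836
Round to 4 dp: 0.6988

0.6988


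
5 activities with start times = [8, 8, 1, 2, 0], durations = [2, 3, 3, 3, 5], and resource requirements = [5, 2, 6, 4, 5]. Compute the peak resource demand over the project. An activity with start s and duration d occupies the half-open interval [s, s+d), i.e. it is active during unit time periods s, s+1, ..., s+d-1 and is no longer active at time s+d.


Each activity i is active on [start_i, start_i + duration_i).
Compute total resource usage per time slot:
  t=0: active resources = [5], total = 5
  t=1: active resources = [6, 5], total = 11
  t=2: active resources = [6, 4, 5], total = 15
  t=3: active resources = [6, 4, 5], total = 15
  t=4: active resources = [4, 5], total = 9
  t=5: active resources = [], total = 0
  t=6: active resources = [], total = 0
  t=7: active resources = [], total = 0
  t=8: active resources = [5, 2], total = 7
  t=9: active resources = [5, 2], total = 7
  t=10: active resources = [2], total = 2
Peak resource demand = 15

15


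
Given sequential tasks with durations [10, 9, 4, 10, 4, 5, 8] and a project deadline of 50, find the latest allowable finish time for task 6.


LF(activity 6) = deadline - sum of successor durations
Successors: activities 7 through 7 with durations [8]
Sum of successor durations = 8
LF = 50 - 8 = 42

42


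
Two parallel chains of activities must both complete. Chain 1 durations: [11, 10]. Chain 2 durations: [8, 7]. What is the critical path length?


Path A total = 11 + 10 = 21
Path B total = 8 + 7 = 15
Critical path = longest path = max(21, 15) = 21

21


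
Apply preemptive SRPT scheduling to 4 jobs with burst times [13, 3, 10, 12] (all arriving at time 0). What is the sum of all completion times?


Since all jobs arrive at t=0, SRPT equals SPT ordering.
SPT order: [3, 10, 12, 13]
Completion times:
  Job 1: p=3, C=3
  Job 2: p=10, C=13
  Job 3: p=12, C=25
  Job 4: p=13, C=38
Total completion time = 3 + 13 + 25 + 38 = 79

79


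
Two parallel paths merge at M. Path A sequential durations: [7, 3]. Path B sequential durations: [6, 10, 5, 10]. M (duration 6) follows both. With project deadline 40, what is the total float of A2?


Forward pass: ES(A2) = sum of predecessors on chain A = 7
EF = ES + duration = 7 + 3 = 10
Backward pass: LF(M) = deadline = 40; LS(M) = 40 - 6 = 34
LF(A2) = LS(M) - sum(successors on chain A) = 34 - 0 = 34
LS = LF - duration = 34 - 3 = 31
Total float = LS - ES = 31 - 7 = 24

24


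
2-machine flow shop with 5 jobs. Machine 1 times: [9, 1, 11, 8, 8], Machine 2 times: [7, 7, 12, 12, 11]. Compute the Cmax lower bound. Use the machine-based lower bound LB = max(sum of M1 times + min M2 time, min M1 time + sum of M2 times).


LB1 = sum(M1 times) + min(M2 times) = 37 + 7 = 44
LB2 = min(M1 times) + sum(M2 times) = 1 + 49 = 50
Lower bound = max(LB1, LB2) = max(44, 50) = 50

50


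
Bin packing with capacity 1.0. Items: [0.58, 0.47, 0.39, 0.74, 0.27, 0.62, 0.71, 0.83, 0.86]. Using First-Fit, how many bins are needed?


Place items sequentially using First-Fit:
  Item 0.58 -> new Bin 1
  Item 0.47 -> new Bin 2
  Item 0.39 -> Bin 1 (now 0.97)
  Item 0.74 -> new Bin 3
  Item 0.27 -> Bin 2 (now 0.74)
  Item 0.62 -> new Bin 4
  Item 0.71 -> new Bin 5
  Item 0.83 -> new Bin 6
  Item 0.86 -> new Bin 7
Total bins used = 7

7


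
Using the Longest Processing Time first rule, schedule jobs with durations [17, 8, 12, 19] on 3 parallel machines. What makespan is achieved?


Sort jobs in decreasing order (LPT): [19, 17, 12, 8]
Assign each job to the least loaded machine:
  Machine 1: jobs [19], load = 19
  Machine 2: jobs [17], load = 17
  Machine 3: jobs [12, 8], load = 20
Makespan = max load = 20

20


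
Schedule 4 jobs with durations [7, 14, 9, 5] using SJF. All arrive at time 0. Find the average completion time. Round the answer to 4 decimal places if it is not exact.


SJF order (ascending): [5, 7, 9, 14]
Completion times:
  Job 1: burst=5, C=5
  Job 2: burst=7, C=12
  Job 3: burst=9, C=21
  Job 4: burst=14, C=35
Average completion = 73/4 = 18.25

18.25


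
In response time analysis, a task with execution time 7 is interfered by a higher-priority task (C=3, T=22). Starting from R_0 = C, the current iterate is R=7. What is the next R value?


R_next = C + ceil(R_prev / T_hp) * C_hp
ceil(7 / 22) = ceil(0.3182) = 1
Interference = 1 * 3 = 3
R_next = 7 + 3 = 10

10


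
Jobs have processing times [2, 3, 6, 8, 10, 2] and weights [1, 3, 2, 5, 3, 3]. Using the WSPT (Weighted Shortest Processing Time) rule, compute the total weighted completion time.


Compute p/w ratios and sort ascending (WSPT): [(2, 3), (3, 3), (8, 5), (2, 1), (6, 2), (10, 3)]
Compute weighted completion times:
  Job (p=2,w=3): C=2, w*C=3*2=6
  Job (p=3,w=3): C=5, w*C=3*5=15
  Job (p=8,w=5): C=13, w*C=5*13=65
  Job (p=2,w=1): C=15, w*C=1*15=15
  Job (p=6,w=2): C=21, w*C=2*21=42
  Job (p=10,w=3): C=31, w*C=3*31=93
Total weighted completion time = 236

236


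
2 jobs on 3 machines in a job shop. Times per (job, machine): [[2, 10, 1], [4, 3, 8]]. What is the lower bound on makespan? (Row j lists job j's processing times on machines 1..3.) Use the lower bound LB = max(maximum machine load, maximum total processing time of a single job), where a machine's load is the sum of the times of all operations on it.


Machine loads:
  Machine 1: 2 + 4 = 6
  Machine 2: 10 + 3 = 13
  Machine 3: 1 + 8 = 9
Max machine load = 13
Job totals:
  Job 1: 13
  Job 2: 15
Max job total = 15
Lower bound = max(13, 15) = 15

15


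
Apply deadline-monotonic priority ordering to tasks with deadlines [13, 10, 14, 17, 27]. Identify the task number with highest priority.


Sort tasks by relative deadline (ascending):
  Task 2: deadline = 10
  Task 1: deadline = 13
  Task 3: deadline = 14
  Task 4: deadline = 17
  Task 5: deadline = 27
Priority order (highest first): [2, 1, 3, 4, 5]
Highest priority task = 2

2


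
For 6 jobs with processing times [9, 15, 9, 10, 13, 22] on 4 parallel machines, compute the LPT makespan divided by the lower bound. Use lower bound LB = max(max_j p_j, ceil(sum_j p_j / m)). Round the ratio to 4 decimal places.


LPT order: [22, 15, 13, 10, 9, 9]
Machine loads after assignment: [22, 15, 22, 19]
LPT makespan = 22
Lower bound = max(max_job, ceil(total/4)) = max(22, 20) = 22
Ratio = 22 / 22 = 1.0

1.0


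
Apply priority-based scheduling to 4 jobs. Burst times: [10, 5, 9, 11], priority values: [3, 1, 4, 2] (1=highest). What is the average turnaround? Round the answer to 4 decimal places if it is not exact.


Sort by priority (ascending = highest first):
Order: [(1, 5), (2, 11), (3, 10), (4, 9)]
Completion times:
  Priority 1, burst=5, C=5
  Priority 2, burst=11, C=16
  Priority 3, burst=10, C=26
  Priority 4, burst=9, C=35
Average turnaround = 82/4 = 20.5

20.5


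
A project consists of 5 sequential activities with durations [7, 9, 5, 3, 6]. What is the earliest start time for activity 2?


Activity 2 starts after activities 1 through 1 complete.
Predecessor durations: [7]
ES = 7 = 7

7


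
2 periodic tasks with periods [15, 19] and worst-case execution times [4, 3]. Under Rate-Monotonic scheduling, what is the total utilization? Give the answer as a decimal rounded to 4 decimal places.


Compute individual utilizations (exact fractions):
  Task 1: C/T = 4/15 (approx. 0.2667)
  Task 2: C/T = 3/19 (approx. 0.1579)
Total utilization U = 4/15 + 3/19 = 121/285
Rounded to 4 decimal places: U = 0.4246
RM (Liu & Layland) bound for 2 tasks = 0.828427; compare with U = 121/285 (approx. 0.424561)
U <= bound, so schedulable by RM sufficient condition.

0.4246


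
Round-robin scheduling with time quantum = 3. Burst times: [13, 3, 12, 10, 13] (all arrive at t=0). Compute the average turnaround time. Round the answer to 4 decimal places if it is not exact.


Time quantum = 3
Execution trace:
  J1 runs 3 units, time = 3
  J2 runs 3 units, time = 6
  J3 runs 3 units, time = 9
  J4 runs 3 units, time = 12
  J5 runs 3 units, time = 15
  J1 runs 3 units, time = 18
  J3 runs 3 units, time = 21
  J4 runs 3 units, time = 24
  J5 runs 3 units, time = 27
  J1 runs 3 units, time = 30
  J3 runs 3 units, time = 33
  J4 runs 3 units, time = 36
  J5 runs 3 units, time = 39
  J1 runs 3 units, time = 42
  J3 runs 3 units, time = 45
  J4 runs 1 units, time = 46
  J5 runs 3 units, time = 49
  J1 runs 1 units, time = 50
  J5 runs 1 units, time = 51
Finish times: [50, 6, 45, 46, 51]
Average turnaround = 198/5 = 39.6

39.6


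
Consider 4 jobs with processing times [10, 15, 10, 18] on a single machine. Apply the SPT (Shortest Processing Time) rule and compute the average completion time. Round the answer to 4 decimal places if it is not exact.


Sort jobs by processing time (SPT order): [10, 10, 15, 18]
Compute completion times sequentially:
  Job 1: processing = 10, completes at 10
  Job 2: processing = 10, completes at 20
  Job 3: processing = 15, completes at 35
  Job 4: processing = 18, completes at 53
Sum of completion times = 118
Average completion time = 118/4 = 29.5

29.5


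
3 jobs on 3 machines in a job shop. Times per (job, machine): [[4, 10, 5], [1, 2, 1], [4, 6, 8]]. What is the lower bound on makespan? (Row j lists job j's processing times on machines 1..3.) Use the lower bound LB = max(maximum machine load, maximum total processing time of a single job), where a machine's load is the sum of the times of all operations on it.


Machine loads:
  Machine 1: 4 + 1 + 4 = 9
  Machine 2: 10 + 2 + 6 = 18
  Machine 3: 5 + 1 + 8 = 14
Max machine load = 18
Job totals:
  Job 1: 19
  Job 2: 4
  Job 3: 18
Max job total = 19
Lower bound = max(18, 19) = 19

19


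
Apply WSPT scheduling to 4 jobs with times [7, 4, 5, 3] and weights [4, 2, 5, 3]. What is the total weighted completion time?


Compute p/w ratios and sort ascending (WSPT): [(5, 5), (3, 3), (7, 4), (4, 2)]
Compute weighted completion times:
  Job (p=5,w=5): C=5, w*C=5*5=25
  Job (p=3,w=3): C=8, w*C=3*8=24
  Job (p=7,w=4): C=15, w*C=4*15=60
  Job (p=4,w=2): C=19, w*C=2*19=38
Total weighted completion time = 147

147


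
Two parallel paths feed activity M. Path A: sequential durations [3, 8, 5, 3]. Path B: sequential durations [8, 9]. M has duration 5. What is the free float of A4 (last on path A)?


ES(A4) = sum of predecessors on chain A = 16
EF(A4) = ES + duration = 16 + 3 = 19
Successor of A4 is M. ES(M) = max(sum(A), sum(B)) = max(19, 17) = 19
Free float = ES(successor) - EF(current) = 19 - 19 = 0

0


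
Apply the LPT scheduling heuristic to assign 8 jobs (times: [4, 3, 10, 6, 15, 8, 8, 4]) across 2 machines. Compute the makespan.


Sort jobs in decreasing order (LPT): [15, 10, 8, 8, 6, 4, 4, 3]
Assign each job to the least loaded machine:
  Machine 1: jobs [15, 8, 4, 3], load = 30
  Machine 2: jobs [10, 8, 6, 4], load = 28
Makespan = max load = 30

30


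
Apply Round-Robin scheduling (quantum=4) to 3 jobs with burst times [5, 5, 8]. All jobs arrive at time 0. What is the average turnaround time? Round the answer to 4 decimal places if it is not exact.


Time quantum = 4
Execution trace:
  J1 runs 4 units, time = 4
  J2 runs 4 units, time = 8
  J3 runs 4 units, time = 12
  J1 runs 1 units, time = 13
  J2 runs 1 units, time = 14
  J3 runs 4 units, time = 18
Finish times: [13, 14, 18]
Average turnaround = 45/3 = 15.0

15.0


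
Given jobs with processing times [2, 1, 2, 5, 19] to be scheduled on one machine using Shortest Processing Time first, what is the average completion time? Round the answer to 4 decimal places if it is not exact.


Sort jobs by processing time (SPT order): [1, 2, 2, 5, 19]
Compute completion times sequentially:
  Job 1: processing = 1, completes at 1
  Job 2: processing = 2, completes at 3
  Job 3: processing = 2, completes at 5
  Job 4: processing = 5, completes at 10
  Job 5: processing = 19, completes at 29
Sum of completion times = 48
Average completion time = 48/5 = 9.6

9.6


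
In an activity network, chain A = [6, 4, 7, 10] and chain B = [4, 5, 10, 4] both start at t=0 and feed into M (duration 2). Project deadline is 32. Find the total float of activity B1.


Forward pass: ES(B1) = sum of predecessors on chain B = 0
EF = ES + duration = 0 + 4 = 4
Backward pass: LF(M) = deadline = 32; LS(M) = 32 - 2 = 30
LF(B1) = LS(M) - sum(successors on chain B) = 30 - 19 = 11
LS = LF - duration = 11 - 4 = 7
Total float = LS - ES = 7 - 0 = 7

7


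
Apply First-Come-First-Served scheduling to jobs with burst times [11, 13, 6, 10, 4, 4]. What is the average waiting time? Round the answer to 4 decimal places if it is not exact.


FCFS order (as given): [11, 13, 6, 10, 4, 4]
Waiting times:
  Job 1: wait = 0
  Job 2: wait = 11
  Job 3: wait = 24
  Job 4: wait = 30
  Job 5: wait = 40
  Job 6: wait = 44
Sum of waiting times = 149
Average waiting time = 149/6 = 24.8333

24.8333


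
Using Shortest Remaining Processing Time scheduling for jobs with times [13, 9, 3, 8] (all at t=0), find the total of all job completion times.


Since all jobs arrive at t=0, SRPT equals SPT ordering.
SPT order: [3, 8, 9, 13]
Completion times:
  Job 1: p=3, C=3
  Job 2: p=8, C=11
  Job 3: p=9, C=20
  Job 4: p=13, C=33
Total completion time = 3 + 11 + 20 + 33 = 67

67


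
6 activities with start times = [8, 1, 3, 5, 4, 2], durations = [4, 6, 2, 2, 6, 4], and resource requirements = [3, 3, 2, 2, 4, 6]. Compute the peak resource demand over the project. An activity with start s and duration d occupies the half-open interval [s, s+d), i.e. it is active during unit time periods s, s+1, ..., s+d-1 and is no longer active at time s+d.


Each activity i is active on [start_i, start_i + duration_i).
Compute total resource usage per time slot:
  t=0: active resources = [], total = 0
  t=1: active resources = [3], total = 3
  t=2: active resources = [3, 6], total = 9
  t=3: active resources = [3, 2, 6], total = 11
  t=4: active resources = [3, 2, 4, 6], total = 15
  t=5: active resources = [3, 2, 4, 6], total = 15
  t=6: active resources = [3, 2, 4], total = 9
  t=7: active resources = [4], total = 4
  t=8: active resources = [3, 4], total = 7
  t=9: active resources = [3, 4], total = 7
  t=10: active resources = [3], total = 3
  t=11: active resources = [3], total = 3
Peak resource demand = 15

15


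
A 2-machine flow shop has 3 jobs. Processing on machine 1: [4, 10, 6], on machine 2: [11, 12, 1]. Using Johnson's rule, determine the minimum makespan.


Apply Johnson's rule:
  Group 1 (a <= b): [(1, 4, 11), (2, 10, 12)]
  Group 2 (a > b): [(3, 6, 1)]
Optimal job order: [1, 2, 3]
Schedule:
  Job 1: M1 done at 4, M2 done at 15
  Job 2: M1 done at 14, M2 done at 27
  Job 3: M1 done at 20, M2 done at 28
Makespan = 28

28


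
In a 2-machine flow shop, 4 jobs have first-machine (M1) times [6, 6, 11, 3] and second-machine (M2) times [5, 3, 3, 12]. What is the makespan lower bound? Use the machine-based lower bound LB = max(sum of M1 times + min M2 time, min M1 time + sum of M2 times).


LB1 = sum(M1 times) + min(M2 times) = 26 + 3 = 29
LB2 = min(M1 times) + sum(M2 times) = 3 + 23 = 26
Lower bound = max(LB1, LB2) = max(29, 26) = 29

29


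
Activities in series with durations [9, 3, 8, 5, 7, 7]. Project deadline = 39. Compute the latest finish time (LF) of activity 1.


LF(activity 1) = deadline - sum of successor durations
Successors: activities 2 through 6 with durations [3, 8, 5, 7, 7]
Sum of successor durations = 30
LF = 39 - 30 = 9

9


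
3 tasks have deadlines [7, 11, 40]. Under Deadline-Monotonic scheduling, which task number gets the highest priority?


Sort tasks by relative deadline (ascending):
  Task 1: deadline = 7
  Task 2: deadline = 11
  Task 3: deadline = 40
Priority order (highest first): [1, 2, 3]
Highest priority task = 1

1


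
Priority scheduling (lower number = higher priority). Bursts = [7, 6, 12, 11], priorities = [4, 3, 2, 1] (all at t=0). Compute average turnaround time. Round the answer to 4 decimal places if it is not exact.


Sort by priority (ascending = highest first):
Order: [(1, 11), (2, 12), (3, 6), (4, 7)]
Completion times:
  Priority 1, burst=11, C=11
  Priority 2, burst=12, C=23
  Priority 3, burst=6, C=29
  Priority 4, burst=7, C=36
Average turnaround = 99/4 = 24.75

24.75


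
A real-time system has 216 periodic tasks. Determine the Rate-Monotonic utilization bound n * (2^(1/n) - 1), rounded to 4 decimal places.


Compute 2^(1/216) = 1.0032141691
Subtract 1: 1.0032141691 - 1 = 0.0032141691
Multiply by n: 216 * 0.0032141691 = 0.6942605256
Round to 4 dp: 0.6943

0.6943


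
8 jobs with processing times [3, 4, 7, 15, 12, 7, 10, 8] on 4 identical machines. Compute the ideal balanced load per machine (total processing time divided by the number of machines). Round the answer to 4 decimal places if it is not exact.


Total processing time = 3 + 4 + 7 + 15 + 12 + 7 + 10 + 8 = 66
Number of machines = 4
Ideal balanced load = 66 / 4 = 16.5

16.5


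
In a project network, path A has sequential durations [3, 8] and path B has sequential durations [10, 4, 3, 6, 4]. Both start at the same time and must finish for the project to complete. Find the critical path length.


Path A total = 3 + 8 = 11
Path B total = 10 + 4 + 3 + 6 + 4 = 27
Critical path = longest path = max(11, 27) = 27

27


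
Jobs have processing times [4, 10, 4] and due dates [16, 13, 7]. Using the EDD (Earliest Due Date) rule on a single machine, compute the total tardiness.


Sort by due date (EDD order): [(4, 7), (10, 13), (4, 16)]
Compute completion times and tardiness:
  Job 1: p=4, d=7, C=4, tardiness=max(0,4-7)=0
  Job 2: p=10, d=13, C=14, tardiness=max(0,14-13)=1
  Job 3: p=4, d=16, C=18, tardiness=max(0,18-16)=2
Total tardiness = 3

3


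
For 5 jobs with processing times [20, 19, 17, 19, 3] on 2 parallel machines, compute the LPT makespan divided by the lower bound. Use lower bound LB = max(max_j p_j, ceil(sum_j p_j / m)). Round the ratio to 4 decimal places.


LPT order: [20, 19, 19, 17, 3]
Machine loads after assignment: [40, 38]
LPT makespan = 40
Lower bound = max(max_job, ceil(total/2)) = max(20, 39) = 39
Ratio = 40 / 39 = 1.0256

1.0256


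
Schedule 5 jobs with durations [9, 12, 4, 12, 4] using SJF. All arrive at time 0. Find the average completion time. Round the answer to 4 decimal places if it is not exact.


SJF order (ascending): [4, 4, 9, 12, 12]
Completion times:
  Job 1: burst=4, C=4
  Job 2: burst=4, C=8
  Job 3: burst=9, C=17
  Job 4: burst=12, C=29
  Job 5: burst=12, C=41
Average completion = 99/5 = 19.8

19.8


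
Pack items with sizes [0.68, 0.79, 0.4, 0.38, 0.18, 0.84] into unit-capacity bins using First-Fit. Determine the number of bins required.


Place items sequentially using First-Fit:
  Item 0.68 -> new Bin 1
  Item 0.79 -> new Bin 2
  Item 0.4 -> new Bin 3
  Item 0.38 -> Bin 3 (now 0.78)
  Item 0.18 -> Bin 1 (now 0.86)
  Item 0.84 -> new Bin 4
Total bins used = 4

4


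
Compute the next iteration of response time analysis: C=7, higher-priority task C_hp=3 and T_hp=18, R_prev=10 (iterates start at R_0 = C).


R_next = C + ceil(R_prev / T_hp) * C_hp
ceil(10 / 18) = ceil(0.5556) = 1
Interference = 1 * 3 = 3
R_next = 7 + 3 = 10
R_next = R_prev, so the iteration has converged (response time = 10).

10


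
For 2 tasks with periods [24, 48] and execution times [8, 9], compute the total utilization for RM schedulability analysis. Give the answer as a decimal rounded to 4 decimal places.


Compute individual utilizations (exact fractions):
  Task 1: C/T = 8/24 = 1/3 (approx. 0.3333)
  Task 2: C/T = 9/48 = 3/16 (approx. 0.1875)
Total utilization U = 1/3 + 3/16 = 25/48
Rounded to 4 decimal places: U = 0.5208
RM (Liu & Layland) bound for 2 tasks = 0.828427; compare with U = 25/48 (approx. 0.520833)
U <= bound, so schedulable by RM sufficient condition.

0.5208


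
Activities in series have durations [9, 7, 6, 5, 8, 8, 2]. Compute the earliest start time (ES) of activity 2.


Activity 2 starts after activities 1 through 1 complete.
Predecessor durations: [9]
ES = 9 = 9

9


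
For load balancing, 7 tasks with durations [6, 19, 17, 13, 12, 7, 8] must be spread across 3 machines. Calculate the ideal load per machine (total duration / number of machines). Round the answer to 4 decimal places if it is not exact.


Total processing time = 6 + 19 + 17 + 13 + 12 + 7 + 8 = 82
Number of machines = 3
Ideal balanced load = 82 / 3 = 27.3333

27.3333
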